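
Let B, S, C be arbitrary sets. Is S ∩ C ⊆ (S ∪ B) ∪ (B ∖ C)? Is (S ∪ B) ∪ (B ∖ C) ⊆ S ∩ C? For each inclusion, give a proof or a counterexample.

The sets are not equal: only the forward inclusion holds.

Forward inclusion. Let x ∈ S ∩ C. Then either x ∈ S ∩ C and x ∉ B; or x ∈ B ∩ S ∩ C. In each case x ∈ (S ∪ B) ∪ (B ∖ C), so S ∩ C ⊆ (S ∪ B) ∪ (B ∖ C).

Reverse inclusion. This inclusion fails. Take B = {1}, S = ∅, C = ∅; then 1 ∈ (S ∪ B) ∪ (B ∖ C) but 1 ∉ S ∩ C.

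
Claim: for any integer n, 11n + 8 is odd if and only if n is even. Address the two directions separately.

Neither direction holds.

(⇒) This fails: n = 1 gives 11n + 8 = 19, which is odd, but 1 is odd, not even.

(⇐) This also fails: n = 4 is even, but 11n + 8 = 52 is even, not odd.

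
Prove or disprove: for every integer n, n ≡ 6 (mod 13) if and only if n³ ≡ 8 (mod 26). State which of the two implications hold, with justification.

[⇒] This fails: take n = 19. Then 19 ≡ 6 (mod 13), but 19³ = 6859 ≡ 21 (mod 26), not 8.

[⇐] This fails: take n = 2. Then 2³ = 8 ≡ 8 (mod 26), yet 2 ≡ 2 (mod 13), not 6.

(⇒) fails and (⇐) fails.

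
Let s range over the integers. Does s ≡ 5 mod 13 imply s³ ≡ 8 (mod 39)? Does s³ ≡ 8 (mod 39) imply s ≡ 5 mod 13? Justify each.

Both directions fail.

Forward direction. This fails: take s = 18. Then 18 ≡ 5 (mod 13), but 18³ = 5832 ≡ 21 (mod 39), not 8.

Converse. This fails: take s = 2. Then 2³ = 8 ≡ 8 (mod 39), yet 2 ≡ 2 (mod 13), not 5.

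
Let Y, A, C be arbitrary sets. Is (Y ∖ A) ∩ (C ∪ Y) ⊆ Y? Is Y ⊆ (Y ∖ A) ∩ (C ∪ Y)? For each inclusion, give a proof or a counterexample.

The sets are not equal: only the forward inclusion holds.

(⊆) Let x ∈ (Y ∖ A) ∩ (C ∪ Y). Then either x ∈ Y and x ∉ A, C; or x ∈ Y ∩ C and x ∉ A. In each case x ∈ Y, so (Y ∖ A) ∩ (C ∪ Y) ⊆ Y.

(⊇) This inclusion fails. Take Y = {1}, A = {1}, C = ∅; then 1 ∈ Y but 1 ∉ (Y ∖ A) ∩ (C ∪ Y).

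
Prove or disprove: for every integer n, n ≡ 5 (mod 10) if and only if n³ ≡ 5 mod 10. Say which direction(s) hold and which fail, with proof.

(→) Suppose n ≡ 5 (mod 10). Write n = 10j + 5. Then (10j + 5)³ = 1000j³ + 1500j² + 750j + 125 = 10(100j³ + 150j² + 75j + 12) + 5, so n³ ≡ 5 (mod 10).

(←) Conversely, suppose n³ ≡ 5 (mod 10). The only residue r in {0, …, 9} with r³ ≡ 5 (mod 10) is r = 5, so n ≡ 5 (mod 10).

Both implications hold.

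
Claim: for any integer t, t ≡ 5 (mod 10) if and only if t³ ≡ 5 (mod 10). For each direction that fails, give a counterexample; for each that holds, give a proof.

The biconditional holds.

(⇐) For the converse, argue contrapositively. If t ≢ 5 (mod 10), then t is congruent to one of 0, 1, 2, 3, 4, 6, 7, 8, 9 modulo 10, and these give t³ ≡ 0, 1, 8, 7, 4, 6, 3, 2, 9 respectively — never 5.

(⇒) Suppose t ≡ 5 (mod 10). Write t = 10j + 5. Then (10j + 5)³ = 1000j³ + 1500j² + 750j + 125 = 10(100j³ + 150j² + 75j + 12) + 5, so t³ ≡ 5 (mod 10).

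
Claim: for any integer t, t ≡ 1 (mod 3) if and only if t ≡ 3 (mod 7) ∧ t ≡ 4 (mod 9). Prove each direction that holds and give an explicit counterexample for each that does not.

Only the reverse direction holds.

(⟹) This fails: t = 1 gives 1 ≡ 1 (mod 3) but 1 ≡ 1 (mod 7), so the conjunction on the right does not hold.

(⟸) Conversely, if t ≡ 3 (mod 7) and t ≡ 4 (mod 9), then by the Chinese remainder theorem t ≡ 31 (mod 63). Since 31 ≡ 1 (mod 3) and 3 ∣ 63, we get t ≡ 1 (mod 3).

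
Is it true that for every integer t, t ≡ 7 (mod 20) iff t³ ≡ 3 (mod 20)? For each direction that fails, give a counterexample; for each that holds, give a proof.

Forward direction. Suppose t ≡ 7 (mod 20). Write t = 20j + 7. Then (20j + 7)³ = 8000j³ + 8400j² + 2940j + 343 = 20(400j³ + 420j² + 147j + 17) + 3, so t³ ≡ 3 (mod 20).

Converse. Suppose t³ ≡ 3 (mod 20). The only residue r in {0, …, 19} with r³ ≡ 3 (mod 20) is r = 7, so t ≡ 7 (mod 20).

Both implications hold.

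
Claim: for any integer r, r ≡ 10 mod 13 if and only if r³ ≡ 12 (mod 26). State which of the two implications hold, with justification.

[⇒] This fails: take r = 23. Then 23 ≡ 10 (mod 13), but 23³ = 12167 ≡ 25 (mod 26), not 12.

[⇐] This fails: take r = 4. Then 4³ = 64 ≡ 12 (mod 26), yet 4 ≡ 4 (mod 13), not 10.

(⇒) fails and (⇐) fails.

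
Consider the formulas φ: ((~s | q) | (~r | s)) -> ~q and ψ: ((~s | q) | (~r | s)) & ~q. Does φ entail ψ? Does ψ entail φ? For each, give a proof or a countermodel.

Equivalent; both directions hold.

Converse. Assume the antecedent. If s is true, the antecedent forces (s = T, q = F, r = F) or (s = T, q = F, r = T), and ((~s | q) | (~r | s)) -> ~q holds there. If s is false, the antecedent forces (s = F, q = F, r = F) or (s = F, q = F, r = T), and ((~s | q) | (~r | s)) -> ~q holds there. Either way ((~s | q) | (~r | s)) -> ~q holds.

Forward direction. Assume the antecedent. If s is true, the antecedent forces (s = T, q = F, r = F) or (s = T, q = F, r = T), and ((~s | q) | (~r | s)) & ~q holds there. If s is false, the antecedent forces (s = F, q = F, r = F) or (s = F, q = F, r = T), and ((~s | q) | (~r | s)) & ~q holds there. Either way ((~s | q) | (~r | s)) & ~q holds.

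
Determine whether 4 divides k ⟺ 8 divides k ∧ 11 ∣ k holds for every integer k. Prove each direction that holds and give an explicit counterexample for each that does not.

Only the converse holds.

(⇒) This fails: take k = 4. Certainly 4 ∣ 4, but 8 ∤ 4.

(⇐) Suppose 8 ∣ k and 11 ∣ k. Any common multiple of 8 and 11 is a multiple of their lcm; here gcd(8, 11) = 1, so lcm(8, 11) = 8·11 = 88, so 88 ∣ k. Since 4 ∣ 88, it follows that 4 ∣ k.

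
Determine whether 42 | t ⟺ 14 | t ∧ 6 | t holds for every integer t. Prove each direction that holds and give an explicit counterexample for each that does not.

Both implications hold.

Forward direction. If 42 ∣ t, write t = 42q. Since 42 = 3·14, t = 14·(3q), so 14 ∣ t; and since 42 = 7·6, t = 6·(7q), so 6 ∣ t.

Converse. Suppose 14 ∣ t and 6 ∣ t. Any common multiple of 14 and 6 is a multiple of their lcm; here lcm(14, 6) = 14·6/gcd(14, 6) = 84/2 = 42, so 42 ∣ t.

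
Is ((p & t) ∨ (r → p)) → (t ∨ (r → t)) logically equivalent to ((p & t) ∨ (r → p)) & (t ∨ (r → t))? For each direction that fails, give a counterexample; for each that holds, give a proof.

Only the converse holds.

(→) This fails. Under t = F, r = T, p = F, the left side is true but the right side is false.

(←) Assume the antecedent. If t is true, the consequent reduces to true regardless of the other variables. If t is false, the antecedent forces (t = F, r = F, p = F) or (t = F, r = F, p = T), and the consequent holds there. Either way the consequent holds.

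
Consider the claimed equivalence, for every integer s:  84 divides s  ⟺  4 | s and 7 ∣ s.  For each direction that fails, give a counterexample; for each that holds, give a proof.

(⇒) holds; (⇐) fails.

(⟹) If 84 ∣ s, write s = 84q. Since 84 = 21·4, s = 4·(21q), so 4 ∣ s; and since 84 = 12·7, s = 7·(12q), so 7 ∣ s.

(⟸) This fails: take s = 28. Both 4 ∣ 28 and 7 ∣ 28, yet 28 is not a multiple of 84 (since 28 = 0·84 + 28), so 84 ∤ 28.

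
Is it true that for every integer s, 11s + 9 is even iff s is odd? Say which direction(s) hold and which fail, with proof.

Both directions hold.

[⇒] Suppose 11s + 9 is even. Since 11 is odd, 11s and s have the same parity, so 11s + 9 ≡ s + 9 (mod 2). As 9 is odd, 11s + 9 is even exactly when s is odd. Thus s is odd.

[⇐] Conversely, suppose s is odd; write s = 2j + 1. Then 11s + 9 = 11·(2j + 1) + 9 = 2·11j + 20, which is even.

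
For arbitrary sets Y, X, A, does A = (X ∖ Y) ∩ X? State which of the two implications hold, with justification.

Forward inclusion. This inclusion fails. Take Y = ∅, X = ∅, A = {1}; then 1 ∈ A but 1 ∉ (X ∖ Y) ∩ X.

Reverse inclusion. This inclusion fails. Take Y = ∅, X = {1}, A = ∅; then 1 ∈ (X ∖ Y) ∩ X but 1 ∉ A.

Neither inclusion holds.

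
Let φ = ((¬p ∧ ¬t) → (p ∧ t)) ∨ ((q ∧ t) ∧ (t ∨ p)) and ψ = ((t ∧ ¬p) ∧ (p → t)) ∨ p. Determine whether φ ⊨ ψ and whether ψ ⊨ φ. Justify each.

Both implications hold.

(⇐) Assume the antecedent. If p is true, the consequent reduces to true regardless of the other variables. If p is false, the antecedent forces (p = F, q = F, t = T) or (p = F, q = T, t = T), and the consequent holds there. Either way the consequent holds.

(⇒) Assume the antecedent. If p is true, ((t ∧ ¬p) ∧ (p → t)) ∨ p reduces to true regardless of the other variables. If p is false, the antecedent forces (p = F, q = F, t = T) or (p = F, q = T, t = T), and ((t ∧ ¬p) ∧ (p → t)) ∨ p holds there. Either way ((t ∧ ¬p) ∧ (p → t)) ∨ p holds.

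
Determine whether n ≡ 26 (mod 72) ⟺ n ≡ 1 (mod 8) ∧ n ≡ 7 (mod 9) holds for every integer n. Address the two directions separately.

[⇒] This fails: n = 26 gives 26 ≡ 26 (mod 72) but 26 ≡ 2 (mod 8), so the conjunction on the right does not hold.

[⇐] This fails: n = 25 satisfies both congruences on the right (25 ≡ 1 mod 8 and 25 ≡ 7 mod 9) yet 25 ≡ 25 (mod 72), not 26.

Neither implication holds.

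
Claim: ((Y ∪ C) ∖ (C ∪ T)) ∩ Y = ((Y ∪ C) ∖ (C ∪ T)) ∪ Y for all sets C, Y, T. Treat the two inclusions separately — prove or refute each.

(⟹) Let x ∈ ((Y ∪ C) ∖ (C ∪ T)) ∩ Y. Then x ∈ Y and x ∉ C, T, from which x ∈ ((Y ∪ C) ∖ (C ∪ T)) ∪ Y.

(⟸) This inclusion fails. Take C = {1}, Y = {1}, T = ∅; then 1 ∈ ((Y ∪ C) ∖ (C ∪ T)) ∪ Y but 1 ∉ ((Y ∪ C) ∖ (C ∪ T)) ∩ Y.

The sets are not equal: only the forward inclusion holds.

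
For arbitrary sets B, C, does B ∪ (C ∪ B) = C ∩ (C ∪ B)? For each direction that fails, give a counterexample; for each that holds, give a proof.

The sets are not equal: only the reverse inclusion holds.

(⟸) Let x ∈ C ∩ (C ∪ B). Then either x ∈ C and x ∉ B; or x ∈ B ∩ C. In each case x ∈ B ∪ (C ∪ B), so C ∩ (C ∪ B) ⊆ B ∪ (C ∪ B).

(⟹) This inclusion fails. Take B = {1}, C = ∅; then 1 ∈ B ∪ (C ∪ B) but 1 ∉ C ∩ (C ∪ B).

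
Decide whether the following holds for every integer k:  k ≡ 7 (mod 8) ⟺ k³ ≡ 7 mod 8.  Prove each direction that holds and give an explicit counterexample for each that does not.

(⇒) Suppose k ≡ 7 (mod 8). Write k = 8j + 7. Then (8j + 7)³ = 512j³ + 1344j² + 1176j + 343 = 8(64j³ + 168j² + 147j + 42) + 7, so k³ ≡ 7 (mod 8).

(⇐) Conversely, suppose k³ ≡ 7 (mod 8). The only residue r in {0, …, 7} with r³ ≡ 7 (mod 8) is r = 7, so k ≡ 7 (mod 8).

The biconditional holds.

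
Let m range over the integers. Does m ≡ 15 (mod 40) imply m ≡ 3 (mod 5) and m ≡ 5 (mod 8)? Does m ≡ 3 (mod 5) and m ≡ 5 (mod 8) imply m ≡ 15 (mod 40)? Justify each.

(⇒) fails and (⇐) fails.

(→) This fails: m = 15 gives 15 ≡ 15 (mod 40) but 15 ≡ 0 (mod 5), so the conjunction on the right does not hold.

(←) This fails: m = 13 satisfies both congruences on the right (13 ≡ 3 mod 5 and 13 ≡ 5 mod 8) yet 13 ≡ 13 (mod 40), not 15.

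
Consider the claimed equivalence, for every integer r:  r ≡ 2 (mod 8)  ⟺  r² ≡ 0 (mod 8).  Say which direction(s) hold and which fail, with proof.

(⇒) fails and (⇐) fails.

(⇒) This fails: take r = 2. Then 2 ≡ 2 (mod 8), but 2² = 4 ≡ 4 (mod 8), not 0.

(⇐) This fails: take r = 0. Then 0² = 0 ≡ 0 (mod 8), yet 0 ≡ 0 (mod 8), not 2.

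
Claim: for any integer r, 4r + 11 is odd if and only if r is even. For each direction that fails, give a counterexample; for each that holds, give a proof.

Forward direction. This fails: take r = 5. Then 4r + 11 = 31, which is odd, yet r = 5 is odd, not even.

Converse. Suppose r is even. Since 4 is even, 4r is even for every r, so 4r + 11 has the same parity as 11, which is odd. Hence 4r + 11 is odd.

Not equivalent: only (⇐) holds.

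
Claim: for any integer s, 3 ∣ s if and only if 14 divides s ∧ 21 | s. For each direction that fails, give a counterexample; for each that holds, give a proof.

The forward direction fails; the converse holds.

Forward direction. This fails: take s = 3. Certainly 3 ∣ 3, but 14 ∤ 3.

Converse. Suppose 14 ∣ s and 21 ∣ s. Any common multiple of 14 and 21 is a multiple of their lcm; here lcm(14, 21) = 14·21/gcd(14, 21) = 294/7 = 42, so 42 ∣ s. Since 3 ∣ 42, it follows that 3 ∣ s.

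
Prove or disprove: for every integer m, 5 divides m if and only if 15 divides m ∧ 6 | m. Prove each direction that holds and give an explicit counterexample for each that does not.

[⇒] This fails: take m = 5. Certainly 5 ∣ 5, but 15 ∤ 5.

[⇐] Suppose 15 ∣ m and 6 ∣ m. Any common multiple of 15 and 6 is a multiple of their lcm; here lcm(15, 6) = 15·6/gcd(15, 6) = 90/3 = 30, so 30 ∣ m. Since 5 ∣ 30, it follows that 5 ∣ m.

The forward direction fails; the converse holds.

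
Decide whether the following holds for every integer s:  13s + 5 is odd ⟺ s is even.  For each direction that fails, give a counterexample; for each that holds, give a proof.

(⇒) Suppose 13s + 5 is odd. Since 13 is odd, 13s and s have the same parity, so 13s + 5 ≡ s + 5 (mod 2). As 5 is odd, 13s + 5 is odd exactly when s is even. Thus s is even.

(⇐) Conversely, suppose s is even; write s = 2j. Then 13s + 5 = 13·(2j) + 5 = 2·13j + 5, which is odd.

Both directions hold; the statement is true.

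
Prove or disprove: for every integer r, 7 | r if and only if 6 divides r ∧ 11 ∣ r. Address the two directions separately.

Both directions fail.

(⟹) This fails: take r = 7. Certainly 7 ∣ 7, but 6 ∤ 7.

(⟸) This fails: take r = 66. Both 6 ∣ 66 and 11 ∣ 66, yet 66 is not a multiple of 7 (since 66 = 9·7 + 3), so 7 ∤ 66.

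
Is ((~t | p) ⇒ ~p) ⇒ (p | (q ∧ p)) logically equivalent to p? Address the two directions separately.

Both directions hold.

(←) Assume the antecedent. If q is true, the antecedent forces (q = T, p = T, t = F) or (q = T, p = T, t = T), and the consequent holds there. If q is false, the antecedent forces (q = F, p = T, t = F) or (q = F, p = T, t = T), and the consequent holds there. Either way the consequent holds.

(→) Assume the antecedent. If q is true, the antecedent forces (q = T, p = T, t = F) or (q = T, p = T, t = T), and p holds there. If q is false, the antecedent forces (q = F, p = T, t = F) or (q = F, p = T, t = T), and p holds there. Either way p holds.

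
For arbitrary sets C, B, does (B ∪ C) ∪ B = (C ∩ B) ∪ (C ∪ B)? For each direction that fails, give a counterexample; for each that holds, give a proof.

(⟹) Let x ∈ (B ∪ C) ∪ B. Then either x ∈ C and x ∉ B; or x ∈ B and x ∉ C; or x ∈ C ∩ B. In each case x ∈ (C ∩ B) ∪ (C ∪ B), so (B ∪ C) ∪ B ⊆ (C ∩ B) ∪ (C ∪ B).

(⟸) Let x ∈ (C ∩ B) ∪ (C ∪ B). Then either x ∈ C and x ∉ B; or x ∈ B and x ∉ C; or x ∈ C ∩ B. In each case x ∈ (B ∪ C) ∪ B, so (C ∩ B) ∪ (C ∪ B) ⊆ (B ∪ C) ∪ B.

Both inclusions hold.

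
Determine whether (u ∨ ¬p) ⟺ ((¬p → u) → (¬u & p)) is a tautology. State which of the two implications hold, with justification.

(⇒) fails and (⇐) fails.

(⟹) This fails. Under u = T, p = F, the left side is true but the right side is false.

(⟸) This fails. Under u = F, p = T, the left side is false but the right side is true.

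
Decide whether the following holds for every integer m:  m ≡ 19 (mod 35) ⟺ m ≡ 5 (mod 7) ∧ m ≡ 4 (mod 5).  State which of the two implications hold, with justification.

Both directions hold; the statement is true.

(⟹) Suppose m ≡ 19 (mod 35); write m = 35j + 19. Since 7 ∣ 35, reducing mod 7 gives m ≡ 19 ≡ 5 (mod 7); since 5 ∣ 35, reducing mod 5 gives m ≡ 19 ≡ 4 (mod 5).

(⟸) Conversely, if m ≡ 5 (mod 7) and m ≡ 4 (mod 5), then by the Chinese remainder theorem m ≡ 19 (mod 35). This is exactly m ≡ 19 (mod 35).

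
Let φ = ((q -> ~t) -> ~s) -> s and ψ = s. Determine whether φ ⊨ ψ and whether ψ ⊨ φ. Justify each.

(→) Assume the antecedent. If t is true, the antecedent forces (t = T, s = T, q = F) or (t = T, s = T, q = T), and s holds there. If t is false, the antecedent forces (t = F, s = T, q = F) or (t = F, s = T, q = T), and s holds there. Either way s holds.

(←) Assume the antecedent. If t is true, the antecedent forces (t = T, s = T, q = F) or (t = T, s = T, q = T), and ((q -> ~t) -> ~s) -> s holds there. If t is false, the antecedent forces (t = F, s = T, q = F) or (t = F, s = T, q = T), and ((q -> ~t) -> ~s) -> s holds there. Either way ((q -> ~t) -> ~s) -> s holds.

The biconditional holds.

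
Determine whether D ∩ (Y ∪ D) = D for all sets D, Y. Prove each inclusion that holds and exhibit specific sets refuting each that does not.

(⊇) Let x ∈ D. Then either x ∈ D and x ∉ Y; or x ∈ D ∩ Y. In each case x ∈ D ∩ (Y ∪ D), so D ⊆ D ∩ (Y ∪ D).

(⊆) Let x ∈ D ∩ (Y ∪ D). Then either x ∈ D and x ∉ Y; or x ∈ D ∩ Y. In each case x ∈ D, so D ∩ (Y ∪ D) ⊆ D.

Both inclusions hold; the sets are equal.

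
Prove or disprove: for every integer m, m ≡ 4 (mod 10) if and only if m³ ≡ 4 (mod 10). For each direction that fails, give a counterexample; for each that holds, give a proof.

Both implications hold.

(⟹) Suppose m ≡ 4 (mod 10). Write m = 10j + 4. Then (10j + 4)³ = 1000j³ + 1200j² + 480j + 64 = 10(100j³ + 120j² + 48j + 6) + 4, so m³ ≡ 4 (mod 10).

(⟸) Conversely, suppose m³ ≡ 4 (mod 10). The only residue r in {0, …, 9} with r³ ≡ 4 (mod 10) is r = 4, so m ≡ 4 (mod 10).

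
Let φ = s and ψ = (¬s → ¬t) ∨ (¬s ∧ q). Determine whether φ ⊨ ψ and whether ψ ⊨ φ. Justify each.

Only the forward direction holds.

(⟹) Assume the antecedent. If t is true, the antecedent forces (t = T, s = T, q = F) or (t = T, s = T, q = T), and (¬s → ¬t) ∨ (¬s ∧ q) holds there. If t is false, (¬s → ¬t) ∨ (¬s ∧ q) reduces to true regardless of the other variables. Either way (¬s → ¬t) ∨ (¬s ∧ q) holds.

(⟸) This fails. Under t = F, s = F, q = F, the left side is false but the right side is true.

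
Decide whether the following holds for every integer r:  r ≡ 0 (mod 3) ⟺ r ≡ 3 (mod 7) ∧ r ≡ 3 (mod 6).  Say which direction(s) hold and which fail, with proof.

Not equivalent: only (⇐) holds.

(⟹) This fails: r = 0 gives 0 ≡ 0 (mod 3) but 0 ≡ 0 (mod 7), so the conjunction on the right does not hold.

(⟸) Conversely, if r ≡ 3 (mod 7) and r ≡ 3 (mod 6), then by the Chinese remainder theorem r ≡ 3 (mod 42). Since 3 ≡ 0 (mod 3) and 3 ∣ 42, we get r ≡ 0 (mod 3).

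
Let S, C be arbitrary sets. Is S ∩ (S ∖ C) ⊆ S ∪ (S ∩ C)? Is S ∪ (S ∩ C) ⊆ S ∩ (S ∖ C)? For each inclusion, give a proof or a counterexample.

(⟸) This inclusion fails. Take S = {1}, C = {1}; then 1 ∈ S ∪ (S ∩ C) but 1 ∉ S ∩ (S ∖ C).

(⟹) Let x ∈ S ∩ (S ∖ C). Then x ∈ S and x ∉ C, from which x ∈ S ∪ (S ∩ C).

Only the forward inclusion holds.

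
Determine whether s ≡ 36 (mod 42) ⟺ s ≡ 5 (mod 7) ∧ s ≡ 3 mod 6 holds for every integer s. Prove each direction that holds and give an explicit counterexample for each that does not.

(⟹) This fails: s = 36 gives 36 ≡ 36 (mod 42) but 36 ≡ 1 (mod 7), so the conjunction on the right does not hold.

(⟸) This fails: s = 33 satisfies both congruences on the right (33 ≡ 5 mod 7 and 33 ≡ 3 mod 6) yet 33 ≡ 33 (mod 42), not 36.

Both directions fail.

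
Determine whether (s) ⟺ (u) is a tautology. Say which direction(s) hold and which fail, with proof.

(⟹) This fails. Under s = T, u = F, the left side is true but the right side is false.

(⟸) This fails. Under s = F, u = T, the left side is false but the right side is true.

(⇒) fails and (⇐) fails.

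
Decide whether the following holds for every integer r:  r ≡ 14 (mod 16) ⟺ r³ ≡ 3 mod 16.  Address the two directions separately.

Neither direction holds.

(⟹) This fails: take r = 14. Then 14 ≡ 14 (mod 16), but 14³ = 2744 ≡ 8 (mod 16), not 3.

(⟸) This fails: take r = 11. Then 11³ = 1331 ≡ 3 (mod 16), yet 11 ≡ 11 (mod 16), not 14.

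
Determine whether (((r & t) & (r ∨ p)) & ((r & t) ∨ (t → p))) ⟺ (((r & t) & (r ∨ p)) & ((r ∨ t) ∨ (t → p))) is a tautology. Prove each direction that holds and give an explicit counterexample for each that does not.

Both directions hold; the statement is true.

(⟹) Assume the antecedent. If t is true, the antecedent forces (t = T, r = T, p = F) or (t = T, r = T, p = T), and the consequent holds there. If t is false, the antecedent cannot hold. Either way the consequent holds.

(⟸) Assume the antecedent. If t is true, the antecedent forces (t = T, r = T, p = F) or (t = T, r = T, p = T), and the consequent holds there. If t is false, the antecedent cannot hold. Either way the consequent holds.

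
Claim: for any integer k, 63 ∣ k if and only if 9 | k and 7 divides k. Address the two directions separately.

(→) If 63 ∣ k, write k = 63q. Since 63 = 7·9, k = 9·(7q), so 9 ∣ k; and since 63 = 9·7, k = 7·(9q), so 7 ∣ k.

(←) Suppose 9 ∣ k and 7 ∣ k. Any common multiple of 9 and 7 is a multiple of their lcm; here gcd(9, 7) = 1, so lcm(9, 7) = 9·7 = 63, so 63 ∣ k.

Both directions hold; the statement is true.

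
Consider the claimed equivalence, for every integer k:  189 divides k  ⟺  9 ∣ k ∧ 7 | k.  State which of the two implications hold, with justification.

(⇐) This fails: take k = 63. Both 9 ∣ 63 and 7 ∣ 63, yet 63 is not a multiple of 189 (since 63 = 0·189 + 63), so 189 ∤ 63.

(⇒) If 189 ∣ k, write k = 189q. Since 189 = 21·9, k = 9·(21q), so 9 ∣ k; and since 189 = 27·7, k = 7·(27q), so 7 ∣ k.

Not equivalent: only (⇒) holds.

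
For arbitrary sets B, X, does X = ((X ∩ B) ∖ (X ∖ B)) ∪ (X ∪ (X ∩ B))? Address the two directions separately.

The two sets are equal.

Reverse inclusion. Let x ∈ ((X ∩ B) ∖ (X ∖ B)) ∪ (X ∪ (X ∩ B)). Then either x ∈ X and x ∉ B; or x ∈ B ∩ X. In each case x ∈ X, so ((X ∩ B) ∖ (X ∖ B)) ∪ (X ∪ (X ∩ B)) ⊆ X.

Forward inclusion. Let x ∈ X. Then either x ∈ X and x ∉ B; or x ∈ B ∩ X. In each case x ∈ ((X ∩ B) ∖ (X ∖ B)) ∪ (X ∪ (X ∩ B)), so X ⊆ ((X ∩ B) ∖ (X ∖ B)) ∪ (X ∪ (X ∩ B)).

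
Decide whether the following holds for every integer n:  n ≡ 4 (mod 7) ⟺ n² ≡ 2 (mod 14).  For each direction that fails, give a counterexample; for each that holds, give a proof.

Forward direction. This fails: take n = 11. Then 11 ≡ 4 (mod 7), but 11² = 121 ≡ 9 (mod 14), not 2.

Converse. This fails: take n = 10. Then 10² = 100 ≡ 2 (mod 14), yet 10 ≡ 3 (mod 7), not 4.

(⇒) fails and (⇐) fails.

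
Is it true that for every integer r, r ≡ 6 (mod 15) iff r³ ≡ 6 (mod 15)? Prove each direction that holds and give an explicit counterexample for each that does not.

Forward direction. Suppose r ≡ 6 (mod 15). Write r = 15j + 6. Then (15j + 6)³ = 3375j³ + 4050j² + 1620j + 216 = 15(225j³ + 270j² + 108j + 14) + 6, so r³ ≡ 6 (mod 15).

Converse. Suppose r³ ≡ 6 (mod 15). The only residue r in {0, …, 14} with r³ ≡ 6 (mod 15) is r = 6, so r ≡ 6 (mod 15).

Equivalent; both directions hold.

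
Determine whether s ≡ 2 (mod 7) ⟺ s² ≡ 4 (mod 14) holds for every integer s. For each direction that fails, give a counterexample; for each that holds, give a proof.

(→) This fails: take s = 9. Then 9 ≡ 2 (mod 7), but 9² = 81 ≡ 11 (mod 14), not 4.

(←) This fails: take s = 12. Then 12² = 144 ≡ 4 (mod 14), yet 12 ≡ 5 (mod 7), not 2.

(⇒) fails and (⇐) fails.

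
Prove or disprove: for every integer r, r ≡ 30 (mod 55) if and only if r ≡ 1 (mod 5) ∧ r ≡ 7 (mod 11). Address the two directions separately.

(⇒) fails and (⇐) fails.

(⟹) This fails: r = 30 gives 30 ≡ 30 (mod 55) but 30 ≡ 0 (mod 5), so the conjunction on the right does not hold.

(⟸) This fails: r = 51 satisfies both congruences on the right (51 ≡ 1 mod 5 and 51 ≡ 7 mod 11) yet 51 ≡ 51 (mod 55), not 30.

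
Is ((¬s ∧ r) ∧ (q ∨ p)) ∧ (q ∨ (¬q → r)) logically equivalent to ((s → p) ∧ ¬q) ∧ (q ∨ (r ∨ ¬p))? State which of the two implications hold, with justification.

Neither direction holds.

(⇒) This fails. Under q = T, s = F, r = T, p = T, the left side is true but the right side is false.

(⇐) This fails. Under q = F, s = F, r = F, p = F, the left side is false but the right side is true.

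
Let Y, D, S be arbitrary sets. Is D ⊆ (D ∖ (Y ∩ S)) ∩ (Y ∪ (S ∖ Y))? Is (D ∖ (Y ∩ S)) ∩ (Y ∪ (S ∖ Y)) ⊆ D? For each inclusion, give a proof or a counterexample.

(⊆) This inclusion fails. Take Y = ∅, D = {1}, S = ∅; then 1 ∈ D but 1 ∉ (D ∖ (Y ∩ S)) ∩ (Y ∪ (S ∖ Y)).

(⊇) Let x ∈ (D ∖ (Y ∩ S)) ∩ (Y ∪ (S ∖ Y)). Then either x ∈ Y ∩ D and x ∉ S; or x ∈ D ∩ S and x ∉ Y. In each case x ∈ D, so (D ∖ (Y ∩ S)) ∩ (Y ∪ (S ∖ Y)) ⊆ D.

Only the reverse inclusion holds.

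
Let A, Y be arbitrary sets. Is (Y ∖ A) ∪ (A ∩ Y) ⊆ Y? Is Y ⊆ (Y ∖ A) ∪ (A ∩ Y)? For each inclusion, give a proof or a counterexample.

The two sets are equal.

(⊆) Let x ∈ (Y ∖ A) ∪ (A ∩ Y). Then either x ∈ Y and x ∉ A; or x ∈ A ∩ Y. In each case x ∈ Y, so (Y ∖ A) ∪ (A ∩ Y) ⊆ Y.

(⊇) Let x ∈ Y. Then either x ∈ Y and x ∉ A; or x ∈ A ∩ Y. In each case x ∈ (Y ∖ A) ∪ (A ∩ Y), so Y ⊆ (Y ∖ A) ∪ (A ∩ Y).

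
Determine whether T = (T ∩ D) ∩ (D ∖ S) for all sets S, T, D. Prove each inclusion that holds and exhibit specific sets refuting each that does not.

Only the reverse inclusion holds.

(⟸) Let x ∈ (T ∩ D) ∩ (D ∖ S). Then x ∈ T ∩ D and x ∉ S, from which x ∈ T.

(⟹) This inclusion fails. Take S = ∅, T = {1}, D = ∅; then 1 ∈ T but 1 ∉ (T ∩ D) ∩ (D ∖ S).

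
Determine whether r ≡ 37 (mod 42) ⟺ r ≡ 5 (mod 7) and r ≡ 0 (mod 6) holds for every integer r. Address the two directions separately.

(⟹) This fails: r = 37 gives 37 ≡ 37 (mod 42) but 37 ≡ 2 (mod 7), so the conjunction on the right does not hold.

(⟸) This fails: r = 12 satisfies both congruences on the right (12 ≡ 5 mod 7 and 12 ≡ 0 mod 6) yet 12 ≡ 12 (mod 42), not 37.

Neither implication holds.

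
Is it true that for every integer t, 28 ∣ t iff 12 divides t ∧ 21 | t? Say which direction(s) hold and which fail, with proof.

(⟹) This fails: take t = 28. Certainly 28 ∣ 28, but 12 ∤ 28.

(⟸) Suppose 12 ∣ t and 21 ∣ t. Any common multiple of 12 and 21 is a multiple of their lcm; here lcm(12, 21) = 12·21/gcd(12, 21) = 252/3 = 84, so 84 ∣ t. Since 28 ∣ 84, it follows that 28 ∣ t.

Only the reverse direction holds.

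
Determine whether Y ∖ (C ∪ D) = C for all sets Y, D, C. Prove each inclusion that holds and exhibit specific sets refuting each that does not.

(⊆) fails and (⊇) fails.

(⊆) This inclusion fails. Take Y = {1}, D = ∅, C = ∅; then 1 ∈ Y ∖ (C ∪ D) but 1 ∉ C.

(⊇) This inclusion fails. Take Y = ∅, D = ∅, C = {1}; then 1 ∈ C but 1 ∉ Y ∖ (C ∪ D).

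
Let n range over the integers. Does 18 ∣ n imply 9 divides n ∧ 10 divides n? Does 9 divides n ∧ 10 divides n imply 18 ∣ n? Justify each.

(→) This fails: take n = 18. Certainly 18 ∣ 18, but 10 ∤ 18.

(←) Suppose 9 ∣ n and 10 ∣ n. Any common multiple of 9 and 10 is a multiple of their lcm; here gcd(9, 10) = 1, so lcm(9, 10) = 9·10 = 90, so 90 ∣ n. Since 18 ∣ 90, it follows that 18 ∣ n.

Only the reverse direction holds.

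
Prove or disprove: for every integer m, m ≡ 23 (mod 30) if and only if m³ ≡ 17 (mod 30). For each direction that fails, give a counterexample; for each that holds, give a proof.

[⇐] Suppose m³ ≡ 17 (mod 30). The only residue r in {0, …, 29} with r³ ≡ 17 (mod 30) is r = 23, so m ≡ 23 (mod 30).

[⇒] Suppose m ≡ 23 (mod 30). Write m = 30j + 23. Then (30j + 23)³ = 27000j³ + 62100j² + 47610j + 12167 = 30(900j³ + 2070j² + 1587j + 405) + 17, so m³ ≡ 17 (mod 30).

Both directions hold; the statement is true.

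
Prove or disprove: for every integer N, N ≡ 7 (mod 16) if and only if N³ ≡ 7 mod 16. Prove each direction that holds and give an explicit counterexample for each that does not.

(→) Suppose N ≡ 7 (mod 16). Write N = 16j + 7. Then (16j + 7)³ = 4096j³ + 5376j² + 2352j + 343 = 16(256j³ + 336j² + 147j + 21) + 7, so N³ ≡ 7 (mod 16).

(←) Conversely, suppose N³ ≡ 7 (mod 16). The only residue r in {0, …, 15} with r³ ≡ 7 (mod 16) is r = 7, so N ≡ 7 (mod 16).

Both directions hold.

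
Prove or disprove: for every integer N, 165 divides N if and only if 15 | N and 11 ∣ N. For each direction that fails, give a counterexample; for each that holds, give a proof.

(⟹) If 165 ∣ N, write N = 165q. Since 165 = 11·15, N = 15·(11q), so 15 ∣ N; and since 165 = 15·11, N = 11·(15q), so 11 ∣ N.

(⟸) Suppose 15 ∣ N and 11 ∣ N. Any common multiple of 15 and 11 is a multiple of their lcm; here gcd(15, 11) = 1, so lcm(15, 11) = 15·11 = 165, so 165 ∣ N.

Both directions hold.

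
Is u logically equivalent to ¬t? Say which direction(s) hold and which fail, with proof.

Both directions fail.

(→) This fails. Under t = T, u = T, the left side is true but the right side is false.

(←) This fails. Under t = F, u = F, the left side is false but the right side is true.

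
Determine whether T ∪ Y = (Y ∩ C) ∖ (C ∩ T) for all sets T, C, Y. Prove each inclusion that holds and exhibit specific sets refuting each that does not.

Only the reverse inclusion holds.

(⟹) This inclusion fails. Take T = {1}, C = ∅, Y = ∅; then 1 ∈ T ∪ Y but 1 ∉ (Y ∩ C) ∖ (C ∩ T).

(⟸) Let x ∈ (Y ∩ C) ∖ (C ∩ T). Then x ∈ C ∩ Y and x ∉ T, from which x ∈ T ∪ Y.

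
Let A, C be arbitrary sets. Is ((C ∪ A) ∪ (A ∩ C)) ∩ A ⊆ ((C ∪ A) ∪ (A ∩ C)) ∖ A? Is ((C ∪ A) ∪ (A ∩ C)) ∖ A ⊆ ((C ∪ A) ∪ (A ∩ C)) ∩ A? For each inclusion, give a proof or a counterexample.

Forward inclusion. This inclusion fails. Take A = {1}, C = ∅; then 1 ∈ ((C ∪ A) ∪ (A ∩ C)) ∩ A but 1 ∉ ((C ∪ A) ∪ (A ∩ C)) ∖ A.

Reverse inclusion. This inclusion fails. Take A = ∅, C = {1}; then 1 ∈ ((C ∪ A) ∪ (A ∩ C)) ∖ A but 1 ∉ ((C ∪ A) ∪ (A ∩ C)) ∩ A.

Both inclusions fail.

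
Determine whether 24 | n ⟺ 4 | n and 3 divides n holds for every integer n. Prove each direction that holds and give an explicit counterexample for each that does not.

(⟹) If 24 ∣ n, write n = 24q. Since 24 = 6·4, n = 4·(6q), so 4 ∣ n; and since 24 = 8·3, n = 3·(8q), so 3 ∣ n.

(⟸) This fails: take n = 12. Both 4 ∣ 12 and 3 ∣ 12, yet 12 is not a multiple of 24 (since 12 = 0·24 + 12), so 24 ∤ 12.

The forward direction holds; the converse fails.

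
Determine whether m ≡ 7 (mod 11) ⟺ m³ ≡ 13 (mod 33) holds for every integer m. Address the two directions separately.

(⇒) This fails: take m = 18. Then 18 ≡ 7 (mod 11), but 18³ = 5832 ≡ 24 (mod 33), not 13.

(⇐) Conversely, the residues r modulo 33 with r³ ≡ 13 (mod 33) are exactly {7}, and each is ≡ 7 (mod 11).

(⇒) fails; (⇐) holds.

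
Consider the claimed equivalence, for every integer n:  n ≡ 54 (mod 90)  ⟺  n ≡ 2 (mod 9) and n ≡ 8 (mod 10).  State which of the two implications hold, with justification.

Neither direction holds.

(→) This fails: n = 54 gives 54 ≡ 54 (mod 90) but 54 ≡ 0 (mod 9), so the conjunction on the right does not hold.

(←) This fails: n = 38 satisfies both congruences on the right (38 ≡ 2 mod 9 and 38 ≡ 8 mod 10) yet 38 ≡ 38 (mod 90), not 54.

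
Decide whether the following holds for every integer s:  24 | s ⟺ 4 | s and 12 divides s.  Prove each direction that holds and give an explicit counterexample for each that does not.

(⟹) If 24 ∣ s, write s = 24q. Since 24 = 6·4, s = 4·(6q), so 4 ∣ s; and since 24 = 2·12, s = 12·(2q), so 12 ∣ s.

(⟸) This fails: take s = 12. Both 4 ∣ 12 and 12 ∣ 12, yet 12 is not a multiple of 24 (since 12 = 0·24 + 12), so 24 ∤ 12.

(⇒) holds; (⇐) fails.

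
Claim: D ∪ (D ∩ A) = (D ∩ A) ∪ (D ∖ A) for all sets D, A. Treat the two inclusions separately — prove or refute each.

Forward inclusion. Let x ∈ D ∪ (D ∩ A). Then either x ∈ D and x ∉ A; or x ∈ D ∩ A. In each case x ∈ (D ∩ A) ∪ (D ∖ A), so D ∪ (D ∩ A) ⊆ (D ∩ A) ∪ (D ∖ A).

Reverse inclusion. Let x ∈ (D ∩ A) ∪ (D ∖ A). Then either x ∈ D and x ∉ A; or x ∈ D ∩ A. In each case x ∈ D ∪ (D ∩ A), so (D ∩ A) ∪ (D ∖ A) ⊆ D ∪ (D ∩ A).

Both inclusions hold; the sets are equal.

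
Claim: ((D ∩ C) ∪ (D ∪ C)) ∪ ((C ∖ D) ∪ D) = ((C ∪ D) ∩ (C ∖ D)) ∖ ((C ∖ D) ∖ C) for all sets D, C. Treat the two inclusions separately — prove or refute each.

(⊆) fails; (⊇) holds.

Forward inclusion. This inclusion fails. Take D = {1}, C = ∅; then 1 ∈ ((D ∩ C) ∪ (D ∪ C)) ∪ ((C ∖ D) ∪ D) but 1 ∉ ((C ∪ D) ∩ (C ∖ D)) ∖ ((C ∖ D) ∖ C).

Reverse inclusion. Let x ∈ ((C ∪ D) ∩ (C ∖ D)) ∖ ((C ∖ D) ∖ C). Then x ∈ C and x ∉ D, from which x ∈ ((D ∩ C) ∪ (D ∪ C)) ∪ ((C ∖ D) ∪ D).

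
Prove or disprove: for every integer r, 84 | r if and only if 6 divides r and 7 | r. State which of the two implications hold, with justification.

(⇒) If 84 ∣ r, write r = 84q. Since 84 = 14·6, r = 6·(14q), so 6 ∣ r; and since 84 = 12·7, r = 7·(12q), so 7 ∣ r.

(⇐) This fails: take r = 42. Both 6 ∣ 42 and 7 ∣ 42, yet 42 is not a multiple of 84 (since 42 = 0·84 + 42), so 84 ∤ 42.

Not equivalent: only (⇒) holds.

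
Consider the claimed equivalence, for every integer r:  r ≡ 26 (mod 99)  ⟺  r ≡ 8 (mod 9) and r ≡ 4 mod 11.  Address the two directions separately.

Equivalent; both directions hold.

Forward direction. Suppose r ≡ 26 (mod 99); write r = 99j + 26. Since 9 ∣ 99, reducing mod 9 gives r ≡ 26 ≡ 8 (mod 9); since 11 ∣ 99, reducing mod 11 gives r ≡ 26 ≡ 4 (mod 11).

Converse. If r ≡ 8 (mod 9) and r ≡ 4 (mod 11), then by the Chinese remainder theorem r ≡ 26 (mod 99). This is exactly r ≡ 26 (mod 99).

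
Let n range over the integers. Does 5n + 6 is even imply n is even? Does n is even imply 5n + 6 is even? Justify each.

Both directions hold; the statement is true.

Converse. Suppose n is even; write n = 2j. Then 5n + 6 = 5·(2j) + 6 = 2·5j + 6, which is even.

Forward direction. Suppose 5n + 6 is even. Since 5 is odd, 5n and n have the same parity, so 5n + 6 ≡ n + 6 (mod 2). As 6 is even, 5n + 6 is even exactly when n is even. Thus n is even.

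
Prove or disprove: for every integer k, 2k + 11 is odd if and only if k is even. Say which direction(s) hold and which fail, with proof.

Only the converse holds.

[⇒] This fails: take k = 7. Then 2k + 11 = 25, which is odd, yet k = 7 is odd, not even.

[⇐] Suppose k is even. Since 2 is even, 2k is even for every k, so 2k + 11 has the same parity as 11, which is odd. Hence 2k + 11 is odd.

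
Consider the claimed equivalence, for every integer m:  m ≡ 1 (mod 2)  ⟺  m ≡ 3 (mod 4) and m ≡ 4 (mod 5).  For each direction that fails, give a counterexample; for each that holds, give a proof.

Only the converse holds.

(→) This fails: m = 1 gives 1 ≡ 1 (mod 2) but 1 ≡ 1 (mod 4), so the conjunction on the right does not hold.

(←) Conversely, if m ≡ 3 (mod 4) and m ≡ 4 (mod 5), then by the Chinese remainder theorem m ≡ 19 (mod 20). Since 19 ≡ 1 (mod 2) and 2 ∣ 20, we get m ≡ 1 (mod 2).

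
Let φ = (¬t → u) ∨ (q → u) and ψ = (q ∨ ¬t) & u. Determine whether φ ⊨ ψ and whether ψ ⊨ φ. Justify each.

Only the reverse direction holds.

(→) This fails. Under t = F, u = F, q = F, the left side is true but the right side is false.

(←) Assume the antecedent. If t is true, (¬t → u) ∨ (q → u) reduces to true regardless of the other variables. If t is false, the antecedent forces (t = F, u = T, q = F) or (t = F, u = T, q = T), and (¬t → u) ∨ (q → u) holds there. Either way (¬t → u) ∨ (q → u) holds.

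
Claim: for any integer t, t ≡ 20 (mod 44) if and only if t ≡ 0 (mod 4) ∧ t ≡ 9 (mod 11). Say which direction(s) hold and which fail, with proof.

(⇒) Suppose t ≡ 20 (mod 44); write t = 44j + 20. Since 4 ∣ 44, reducing mod 4 gives t ≡ 20 ≡ 0 (mod 4); since 11 ∣ 44, reducing mod 11 gives t ≡ 20 ≡ 9 (mod 11).

(⇐) Conversely, if t ≡ 0 (mod 4) and t ≡ 9 (mod 11), then by the Chinese remainder theorem t ≡ 20 (mod 44). This is exactly t ≡ 20 (mod 44).

The biconditional holds.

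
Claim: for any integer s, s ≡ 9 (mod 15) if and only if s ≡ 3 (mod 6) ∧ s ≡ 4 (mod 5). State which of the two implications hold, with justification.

Only the reverse direction holds.

Forward direction. This fails: s = 24 gives 24 ≡ 9 (mod 15) but 24 ≡ 0 (mod 6), so the conjunction on the right does not hold.

Converse. If s ≡ 3 (mod 6) and s ≡ 4 (mod 5), then by the Chinese remainder theorem s ≡ 9 (mod 30). Since 9 ≡ 9 (mod 15) and 15 ∣ 30, we get s ≡ 9 (mod 15).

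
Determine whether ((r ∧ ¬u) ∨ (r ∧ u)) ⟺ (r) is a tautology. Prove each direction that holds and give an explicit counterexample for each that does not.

Equivalent; both directions hold.

(⟹) Assume the antecedent. If r is true, r reduces to true regardless of the other variables. If r is false, the antecedent cannot hold. Either way r holds.

(⟸) Assume the antecedent. If r is true, (r ∧ ¬u) ∨ (r ∧ u) reduces to true regardless of the other variables. If r is false, the antecedent cannot hold. Either way (r ∧ ¬u) ∨ (r ∧ u) holds.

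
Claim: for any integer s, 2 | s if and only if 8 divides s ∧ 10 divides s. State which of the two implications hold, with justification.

(⇒) This fails: take s = 2. Certainly 2 ∣ 2, but 8 ∤ 2.

(⇐) Suppose 8 ∣ s and 10 ∣ s. Any common multiple of 8 and 10 is a multiple of their lcm; here lcm(8, 10) = 8·10/gcd(8, 10) = 80/2 = 40, so 40 ∣ s. Since 2 ∣ 40, it follows that 2 ∣ s.

Only the converse holds.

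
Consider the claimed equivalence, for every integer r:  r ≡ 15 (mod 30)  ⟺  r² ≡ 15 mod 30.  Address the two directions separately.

The biconditional holds.

(⇐) Suppose r² ≡ 15 (mod 30). The only residue r in {0, …, 29} with r² ≡ 15 (mod 30) is r = 15, so r ≡ 15 (mod 30).

(⇒) Suppose r ≡ 15 (mod 30). Write r = 30j + 15. Then (30j + 15)² = 900j² + 900j + 225 = 30(30j² + 30j + 7) + 15, so r² ≡ 15 (mod 30).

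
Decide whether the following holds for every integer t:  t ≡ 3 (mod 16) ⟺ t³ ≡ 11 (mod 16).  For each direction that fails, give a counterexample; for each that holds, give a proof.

Forward direction. Suppose t ≡ 3 (mod 16). Write t = 16j + 3. Then (16j + 3)³ = 4096j³ + 2304j² + 432j + 27 = 16(256j³ + 144j² + 27j + 1) + 11, so t³ ≡ 11 (mod 16).

Converse. Suppose t³ ≡ 11 (mod 16). The only residue r in {0, …, 15} with r³ ≡ 11 (mod 16) is r = 3, so t ≡ 3 (mod 16).

Both directions hold; the statement is true.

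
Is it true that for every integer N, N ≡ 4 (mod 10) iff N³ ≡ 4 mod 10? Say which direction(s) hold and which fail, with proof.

Forward direction. Suppose N ≡ 4 (mod 10). Write N = 10j + 4. Then (10j + 4)³ = 1000j³ + 1200j² + 480j + 64 = 10(100j³ + 120j² + 48j + 6) + 4, so N³ ≡ 4 (mod 10).

Converse. For the converse, argue contrapositively. If N ≢ 4 (mod 10), then N is congruent to one of 0, 1, 2, 3, 5, 6, 7, 8, 9 modulo 10, and these give N³ ≡ 0, 1, 8, 7, 5, 6, 3, 2, 9 respectively — never 4.

Both implications hold.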